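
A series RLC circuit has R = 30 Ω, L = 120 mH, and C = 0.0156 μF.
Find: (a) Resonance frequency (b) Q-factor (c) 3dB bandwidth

Step 1 — Resonance condition Im(Z)=0 gives ω₀ = 1/√(LC).
Step 2 — ω₀ = 1/√(0.12·1.56e-08) = 2.311e+04 rad/s.
Step 3 — f₀ = ω₀/(2π) = 3678 Hz.
Step 4 — Series Q: Q = ω₀L/R = 2.311e+04·0.12/30 = 92.45.
Step 5 — 3dB bandwidth: Δω = ω₀/Q = 250 rad/s; BW = Δω/(2π) = 39.79 Hz.

(a) f₀ = 3678 Hz  (b) Q = 92.45  (c) BW = 39.79 Hz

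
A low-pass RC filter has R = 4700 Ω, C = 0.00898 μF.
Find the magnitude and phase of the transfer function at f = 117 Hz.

Step 1 — Angular frequency: ω = 2π·117 = 735.1 rad/s.
Step 2 — Transfer function: H(jω) = 1/(1 + jωRC).
Step 3 — Denominator: 1 + jωRC = 1 + j·735.1·4700·8.98e-09 = 1 + j0.03103.
Step 4 — H = 0.999 - j0.031.
Step 5 — Magnitude: |H| = 0.9995 (-0.0 dB); phase: φ = -1.8°.

|H| = 0.9995 (-0.0 dB), φ = -1.8°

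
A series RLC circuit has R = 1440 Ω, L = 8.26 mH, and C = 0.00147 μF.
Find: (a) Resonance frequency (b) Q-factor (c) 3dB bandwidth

Step 1 — Resonance: ω₀ = 1/√(LC) = 1/√(0.00826·1.47e-09) = 2.87e+05 rad/s.
Step 2 — f₀ = ω₀/(2π) = 4.567e+04 Hz.
Step 3 — Series Q: Q = ω₀L/R = 2.87e+05·0.00826/1440 = 1.646.
Step 4 — Bandwidth: Δω = ω₀/Q = 1.743e+05 rad/s; BW = Δω/(2π) = 2.775e+04 Hz.

(a) f₀ = 4.567e+04 Hz  (b) Q = 1.646  (c) BW = 2.775e+04 Hz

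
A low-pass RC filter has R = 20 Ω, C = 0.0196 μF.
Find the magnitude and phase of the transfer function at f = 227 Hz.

Step 1 — Angular frequency: ω = 2π·227 = 1426 rad/s.
Step 2 — Transfer function: H(jω) = 1/(1 + jωRC).
Step 3 — Denominator: 1 + jωRC = 1 + j·1426·20·1.96e-08 = 1 + j0.0005591.
Step 4 — H = 1 - j0.0005591.
Step 5 — Magnitude: |H| = 1 (-0.0 dB); phase: φ = -0.0°.

|H| = 1 (-0.0 dB), φ = -0.0°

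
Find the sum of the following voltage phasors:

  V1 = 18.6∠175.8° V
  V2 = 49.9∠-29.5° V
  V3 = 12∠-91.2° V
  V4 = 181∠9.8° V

Step 1 — Convert each phasor to rectangular form:
  V1 = 18.6·(cos(175.8°) + j·sin(175.8°)) = -18.55 + j1.362 V
  V2 = 49.9·(cos(-29.5°) + j·sin(-29.5°)) = 43.43 - j24.57 V
  V3 = 12·(cos(-91.2°) + j·sin(-91.2°)) = -0.2513 - j12 V
  V4 = 181·(cos(9.8°) + j·sin(9.8°)) = 178.4 + j30.81 V
Step 2 — Sum components: V_total = 203 - j4.399 V.
Step 3 — Convert to polar: |V_total| = 203 V, ∠V_total = -1.2°.

V_total = 203∠-1.2° V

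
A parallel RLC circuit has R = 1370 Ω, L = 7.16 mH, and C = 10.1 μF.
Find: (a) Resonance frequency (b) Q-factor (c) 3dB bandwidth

Step 1 — Resonance: ω₀ = 1/√(LC) = 1/√(0.00716·1.01e-05) = 3719 rad/s.
Step 2 — f₀ = ω₀/(2π) = 591.8 Hz.
Step 3 — Parallel Q: Q = R/(ω₀L) = 1370/(3719·0.00716) = 51.45.
Step 4 — Bandwidth: Δω = ω₀/Q = 72.27 rad/s; BW = Δω/(2π) = 11.5 Hz.

(a) f₀ = 591.8 Hz  (b) Q = 51.45  (c) BW = 11.5 Hz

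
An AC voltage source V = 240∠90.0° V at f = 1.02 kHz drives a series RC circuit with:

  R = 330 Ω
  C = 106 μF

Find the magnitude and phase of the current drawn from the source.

Step 1 — Angular frequency: ω = 2π·f = 2π·1020 = 6409 rad/s.
Step 2 — Component impedances:
  R: Z = R = 330 Ω
  C: Z = 1/(jωC) = -j/(ω·C) = 0 - j1.472 Ω
Step 3 — Series combination: Z_total = R + C = 330 - j1.472 Ω = 330∠-0.3° Ω.
Step 4 — Source phasor: V = 240∠90.0° V = 0 + j240 V.
Step 5 — Ohm's law: I = V / Z_total = (0 + j240) / (330 - j1.472) = -0.003244 + j0.7273 A.
Step 6 — Convert to polar: |I| = 0.7273 A, ∠I = 90.3°.

I = 0.7273∠90.3° A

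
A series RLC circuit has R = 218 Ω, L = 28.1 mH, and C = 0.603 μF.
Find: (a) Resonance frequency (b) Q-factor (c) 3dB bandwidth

Step 1 — Resonance condition Im(Z)=0 gives ω₀ = 1/√(LC).
Step 2 — ω₀ = 1/√(0.0281·6.03e-07) = 7682 rad/s.
Step 3 — f₀ = ω₀/(2π) = 1223 Hz.
Step 4 — Series Q: Q = ω₀L/R = 7682·0.0281/218 = 0.9902.
Step 5 — 3dB bandwidth: Δω = ω₀/Q = 7758 rad/s; BW = Δω/(2π) = 1235 Hz.

(a) f₀ = 1223 Hz  (b) Q = 0.9902  (c) BW = 1235 Hz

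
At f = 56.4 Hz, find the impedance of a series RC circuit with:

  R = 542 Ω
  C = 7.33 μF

Step 1 — Angular frequency: ω = 2π·f = 2π·56.4 = 354.4 rad/s.
Step 2 — Component impedances:
  R: Z = R = 542 Ω
  C: Z = 1/(jωC) = -j/(ω·C) = 0 - j385 Ω
Step 3 — Series combination: Z_total = R + C = 542 - j385 Ω = 664.8∠-35.4° Ω.

Z = 542 - j385 Ω = 664.8∠-35.4° Ω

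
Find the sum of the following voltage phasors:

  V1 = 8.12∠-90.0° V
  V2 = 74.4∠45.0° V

Step 1 — Convert each phasor to rectangular form:
  V1 = 8.12·(cos(-90.0°) + j·sin(-90.0°)) = 0 - j8.12 V
  V2 = 74.4·(cos(45.0°) + j·sin(45.0°)) = 52.61 + j52.61 V
Step 2 — Sum components: V_total = 52.61 + j44.49 V.
Step 3 — Convert to polar: |V_total| = 68.9 V, ∠V_total = 40.2°.

V_total = 68.9∠40.2° V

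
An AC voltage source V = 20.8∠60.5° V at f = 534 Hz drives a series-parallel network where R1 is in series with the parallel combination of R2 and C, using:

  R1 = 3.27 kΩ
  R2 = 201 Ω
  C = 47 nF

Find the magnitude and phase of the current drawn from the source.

Step 1 — Angular frequency: ω = 2π·f = 2π·534 = 3355 rad/s.
Step 2 — Component impedances:
  R1: Z = R = 3270 Ω
  R2: Z = R = 201 Ω
  C: Z = 1/(jωC) = -j/(ω·C) = 0 - j6341 Ω
Step 3 — Parallel branch: R2 || C = 1/(1/R2 + 1/C) = 200.8 - j6.365 Ω.
Step 4 — Series with R1: Z_total = R1 + (R2 || C) = 3471 - j6.365 Ω = 3471∠-0.1° Ω.
Step 5 — Source phasor: V = 20.8∠60.5° V = 10.24 + j18.1 V.
Step 6 — Ohm's law: I = V / Z_total = (10.24 + j18.1) / (3471 - j6.365) = 0.002941 + j0.005221 A.
Step 7 — Convert to polar: |I| = 0.005993 A, ∠I = 60.6°.

I = 0.005993∠60.6° A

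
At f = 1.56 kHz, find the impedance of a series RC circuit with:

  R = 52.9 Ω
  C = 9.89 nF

Step 1 — Angular frequency: ω = 2π·f = 2π·1560 = 9802 rad/s.
Step 2 — Component impedances:
  R: Z = R = 52.9 Ω
  C: Z = 1/(jωC) = -j/(ω·C) = 0 - j1.032e+04 Ω
Step 3 — Series combination: Z_total = R + C = 52.9 - j1.032e+04 Ω = 1.032e+04∠-89.7° Ω.

Z = 52.9 - j1.032e+04 Ω = 1.032e+04∠-89.7° Ω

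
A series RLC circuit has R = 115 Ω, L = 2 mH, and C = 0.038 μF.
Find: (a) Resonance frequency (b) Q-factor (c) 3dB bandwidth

Step 1 — Resonance: ω₀ = 1/√(LC) = 1/√(0.002·3.8e-08) = 1.147e+05 rad/s.
Step 2 — f₀ = ω₀/(2π) = 1.826e+04 Hz.
Step 3 — Series Q: Q = ω₀L/R = 1.147e+05·0.002/115 = 1.995.
Step 4 — Bandwidth: Δω = ω₀/Q = 5.75e+04 rad/s; BW = Δω/(2π) = 9151 Hz.

(a) f₀ = 1.826e+04 Hz  (b) Q = 1.995  (c) BW = 9151 Hz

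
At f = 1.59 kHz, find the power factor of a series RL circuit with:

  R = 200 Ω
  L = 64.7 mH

Step 1 — Angular frequency: ω = 2π·f = 2π·1590 = 9990 rad/s.
Step 2 — Component impedances:
  R: Z = R = 200 Ω
  L: Z = jωL = j·9990·0.0647 = 0 + j646.4 Ω
Step 3 — Series combination: Z_total = R + L = 200 + j646.4 Ω = 676.6∠72.8° Ω.
Step 4 — Power factor: PF = cos(φ) = Re(Z)/|Z| = 200/676.6 = 0.2956.
Step 5 — Type: Im(Z) = 646.4 ⇒ lagging (phase φ = 72.8°).

PF = 0.2956 (lagging, φ = 72.8°)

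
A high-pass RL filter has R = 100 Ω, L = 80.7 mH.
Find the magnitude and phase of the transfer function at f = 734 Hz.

Step 1 — Angular frequency: ω = 2π·734 = 4612 rad/s.
Step 2 — Transfer function: H(jω) = jωL/(R + jωL).
Step 3 — Numerator jωL = j·372.2; denominator R + jωL = 100 + j372.2.
Step 4 — H = 0.9327 + j0.2506.
Step 5 — Magnitude: |H| = 0.9657 (-0.3 dB); phase: φ = 15.0°.

|H| = 0.9657 (-0.3 dB), φ = 15.0°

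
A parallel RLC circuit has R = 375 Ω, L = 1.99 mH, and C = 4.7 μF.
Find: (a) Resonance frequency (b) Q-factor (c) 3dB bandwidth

Step 1 — Resonance: ω₀ = 1/√(LC) = 1/√(0.00199·4.7e-06) = 1.034e+04 rad/s.
Step 2 — f₀ = ω₀/(2π) = 1646 Hz.
Step 3 — Parallel Q: Q = R/(ω₀L) = 375/(1.034e+04·0.00199) = 18.22.
Step 4 — Bandwidth: Δω = ω₀/Q = 567.4 rad/s; BW = Δω/(2π) = 90.3 Hz.

(a) f₀ = 1646 Hz  (b) Q = 18.22  (c) BW = 90.3 Hz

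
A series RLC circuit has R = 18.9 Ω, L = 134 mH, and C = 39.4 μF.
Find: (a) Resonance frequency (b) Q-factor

Step 1 — Resonance condition Im(Z)=0 gives ω₀ = 1/√(LC).
Step 2 — ω₀ = 1/√(0.134·3.94e-05) = 435.2 rad/s.
Step 3 — f₀ = ω₀/(2π) = 69.27 Hz.
Step 4 — Series Q: Q = ω₀L/R = 435.2·0.134/18.9 = 3.086.

(a) f₀ = 69.27 Hz  (b) Q = 3.086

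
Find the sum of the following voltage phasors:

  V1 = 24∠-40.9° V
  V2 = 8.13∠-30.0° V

Step 1 — Convert each phasor to rectangular form:
  V1 = 24·(cos(-40.9°) + j·sin(-40.9°)) = 18.14 - j15.71 V
  V2 = 8.13·(cos(-30.0°) + j·sin(-30.0°)) = 7.041 - j4.065 V
Step 2 — Sum components: V_total = 25.18 - j19.78 V.
Step 3 — Convert to polar: |V_total| = 32.02 V, ∠V_total = -38.1°.

V_total = 32.02∠-38.1° V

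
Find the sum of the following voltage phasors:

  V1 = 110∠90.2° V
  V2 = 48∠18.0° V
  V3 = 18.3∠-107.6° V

Step 1 — Convert each phasor to rectangular form:
  V1 = 110·(cos(90.2°) + j·sin(90.2°)) = -0.384 + j110 V
  V2 = 48·(cos(18.0°) + j·sin(18.0°)) = 45.65 + j14.83 V
  V3 = 18.3·(cos(-107.6°) + j·sin(-107.6°)) = -5.533 - j17.44 V
Step 2 — Sum components: V_total = 39.73 + j107.4 V.
Step 3 — Convert to polar: |V_total| = 114.5 V, ∠V_total = 69.7°.

V_total = 114.5∠69.7° V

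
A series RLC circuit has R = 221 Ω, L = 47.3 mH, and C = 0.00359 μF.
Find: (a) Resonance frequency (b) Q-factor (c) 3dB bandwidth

Step 1 — Resonance: ω₀ = 1/√(LC) = 1/√(0.0473·3.59e-09) = 7.674e+04 rad/s.
Step 2 — f₀ = ω₀/(2π) = 1.221e+04 Hz.
Step 3 — Series Q: Q = ω₀L/R = 7.674e+04·0.0473/221 = 16.42.
Step 4 — Bandwidth: Δω = ω₀/Q = 4672 rad/s; BW = Δω/(2π) = 743.6 Hz.

(a) f₀ = 1.221e+04 Hz  (b) Q = 16.42  (c) BW = 743.6 Hz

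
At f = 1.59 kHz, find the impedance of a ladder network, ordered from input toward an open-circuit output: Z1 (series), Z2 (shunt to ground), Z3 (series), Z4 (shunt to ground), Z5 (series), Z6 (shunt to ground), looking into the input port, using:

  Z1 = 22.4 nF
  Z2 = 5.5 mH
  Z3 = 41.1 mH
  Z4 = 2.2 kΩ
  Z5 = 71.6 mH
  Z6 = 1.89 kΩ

Step 1 — Angular frequency: ω = 2π·f = 2π·1590 = 9990 rad/s.
Step 2 — Component impedances:
  Z1: Z = 1/(jωC) = -j/(ω·C) = 0 - j4469 Ω
  Z2: Z = jωL = j·9990·0.0055 = 0 + j54.95 Ω
  Z3: Z = jωL = j·9990·0.0411 = 0 + j410.6 Ω
  Z4: Z = R = 2200 Ω
  Z5: Z = jωL = j·9990·0.0716 = 0 + j715.3 Ω
  Z6: Z = R = 1890 Ω
Step 3 — Ladder network (open output): work backward from the far end, alternating series and parallel combinations. Z_in = 2.048 - j4415 Ω = 4415∠-90.0° Ω.

Z = 2.048 - j4415 Ω = 4415∠-90.0° Ω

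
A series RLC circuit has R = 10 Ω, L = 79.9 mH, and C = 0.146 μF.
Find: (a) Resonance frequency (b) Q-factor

Step 1 — Resonance condition Im(Z)=0 gives ω₀ = 1/√(LC).
Step 2 — ω₀ = 1/√(0.0799·1.46e-07) = 9259 rad/s.
Step 3 — f₀ = ω₀/(2π) = 1474 Hz.
Step 4 — Series Q: Q = ω₀L/R = 9259·0.0799/10 = 73.98.

(a) f₀ = 1474 Hz  (b) Q = 73.98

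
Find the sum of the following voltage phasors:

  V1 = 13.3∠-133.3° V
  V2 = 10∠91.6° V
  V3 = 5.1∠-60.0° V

Step 1 — Convert each phasor to rectangular form:
  V1 = 13.3·(cos(-133.3°) + j·sin(-133.3°)) = -9.121 - j9.679 V
  V2 = 10·(cos(91.6°) + j·sin(91.6°)) = -0.2792 + j9.996 V
  V3 = 5.1·(cos(-60.0°) + j·sin(-60.0°)) = 2.55 - j4.417 V
Step 2 — Sum components: V_total = -6.851 - j4.1 V.
Step 3 — Convert to polar: |V_total| = 7.984 V, ∠V_total = -149.1°.

V_total = 7.984∠-149.1° V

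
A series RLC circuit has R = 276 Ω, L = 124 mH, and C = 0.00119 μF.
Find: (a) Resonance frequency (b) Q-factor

Step 1 — Resonance condition Im(Z)=0 gives ω₀ = 1/√(LC).
Step 2 — ω₀ = 1/√(0.124·1.19e-09) = 8.232e+04 rad/s.
Step 3 — f₀ = ω₀/(2π) = 1.31e+04 Hz.
Step 4 — Series Q: Q = ω₀L/R = 8.232e+04·0.124/276 = 36.99.

(a) f₀ = 1.31e+04 Hz  (b) Q = 36.99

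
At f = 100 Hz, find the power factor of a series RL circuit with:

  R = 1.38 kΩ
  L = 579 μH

Step 1 — Angular frequency: ω = 2π·f = 2π·100 = 628.3 rad/s.
Step 2 — Component impedances:
  R: Z = R = 1380 Ω
  L: Z = jωL = j·628.3·0.000579 = 0 + j0.3638 Ω
Step 3 — Series combination: Z_total = R + L = 1380 + j0.3638 Ω = 1380∠0.0° Ω.
Step 4 — Power factor: PF = cos(φ) = Re(Z)/|Z| = 1380/1380 = 1.
Step 5 — Type: Im(Z) = 0.3638 ⇒ lagging (phase φ = 0.0°).

PF = 1 (lagging, φ = 0.0°)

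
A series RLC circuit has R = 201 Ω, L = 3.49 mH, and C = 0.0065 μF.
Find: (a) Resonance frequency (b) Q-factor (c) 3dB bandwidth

Step 1 — Resonance: ω₀ = 1/√(LC) = 1/√(0.00349·6.5e-09) = 2.1e+05 rad/s.
Step 2 — f₀ = ω₀/(2π) = 3.342e+04 Hz.
Step 3 — Series Q: Q = ω₀L/R = 2.1e+05·0.00349/201 = 3.646.
Step 4 — Bandwidth: Δω = ω₀/Q = 5.759e+04 rad/s; BW = Δω/(2π) = 9166 Hz.

(a) f₀ = 3.342e+04 Hz  (b) Q = 3.646  (c) BW = 9166 Hz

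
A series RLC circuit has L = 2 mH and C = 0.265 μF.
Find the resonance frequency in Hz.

Step 1 — Resonance condition Im(Z)=0 gives ω₀ = 1/√(LC).
Step 2 — ω₀ = 1/√(0.002·2.65e-07) = 4.344e+04 rad/s.
Step 3 — f₀ = ω₀/(2π) = 6913 Hz.

f₀ = 6913 Hz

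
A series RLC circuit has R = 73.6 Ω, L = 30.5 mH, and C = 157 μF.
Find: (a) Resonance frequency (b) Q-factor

Step 1 — Resonance condition Im(Z)=0 gives ω₀ = 1/√(LC).
Step 2 — ω₀ = 1/√(0.0305·0.000157) = 457 rad/s.
Step 3 — f₀ = ω₀/(2π) = 72.73 Hz.
Step 4 — Series Q: Q = ω₀L/R = 457·0.0305/73.6 = 0.1894.

(a) f₀ = 72.73 Hz  (b) Q = 0.1894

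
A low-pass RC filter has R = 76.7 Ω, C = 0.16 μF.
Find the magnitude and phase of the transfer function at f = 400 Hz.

Step 1 — Angular frequency: ω = 2π·400 = 2513 rad/s.
Step 2 — Transfer function: H(jω) = 1/(1 + jωRC).
Step 3 — Denominator: 1 + jωRC = 1 + j·2513·76.7·1.6e-07 = 1 + j0.03084.
Step 4 — H = 0.999 - j0.03081.
Step 5 — Magnitude: |H| = 0.9995 (-0.0 dB); phase: φ = -1.8°.

|H| = 0.9995 (-0.0 dB), φ = -1.8°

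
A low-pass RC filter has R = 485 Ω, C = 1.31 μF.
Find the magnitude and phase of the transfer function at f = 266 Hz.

Step 1 — Angular frequency: ω = 2π·266 = 1671 rad/s.
Step 2 — Transfer function: H(jω) = 1/(1 + jωRC).
Step 3 — Denominator: 1 + jωRC = 1 + j·1671·485·1.31e-06 = 1 + j1.062.
Step 4 — H = 0.47 - j0.4991.
Step 5 — Magnitude: |H| = 0.6856 (-3.3 dB); phase: φ = -46.7°.

|H| = 0.6856 (-3.3 dB), φ = -46.7°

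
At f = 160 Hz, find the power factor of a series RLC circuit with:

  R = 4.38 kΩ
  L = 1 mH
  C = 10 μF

Step 1 — Angular frequency: ω = 2π·f = 2π·160 = 1005 rad/s.
Step 2 — Component impedances:
  R: Z = R = 4380 Ω
  L: Z = jωL = j·1005·0.001 = 0 + j1.005 Ω
  C: Z = 1/(jωC) = -j/(ω·C) = 0 - j99.47 Ω
Step 3 — Series combination: Z_total = R + L + C = 4380 - j98.47 Ω = 4381∠-1.3° Ω.
Step 4 — Power factor: PF = cos(φ) = Re(Z)/|Z| = 4380/4381.1 = 0.9997.
Step 5 — Type: Im(Z) = -98.47 ⇒ leading (phase φ = -1.3°).

PF = 0.9997 (leading, φ = -1.3°)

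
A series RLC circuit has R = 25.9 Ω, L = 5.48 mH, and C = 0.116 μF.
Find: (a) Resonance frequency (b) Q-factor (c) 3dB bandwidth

Step 1 — Resonance: ω₀ = 1/√(LC) = 1/√(0.00548·1.16e-07) = 3.966e+04 rad/s.
Step 2 — f₀ = ω₀/(2π) = 6312 Hz.
Step 3 — Series Q: Q = ω₀L/R = 3.966e+04·0.00548/25.9 = 8.392.
Step 4 — Bandwidth: Δω = ω₀/Q = 4726 rad/s; BW = Δω/(2π) = 752.2 Hz.

(a) f₀ = 6312 Hz  (b) Q = 8.392  (c) BW = 752.2 Hz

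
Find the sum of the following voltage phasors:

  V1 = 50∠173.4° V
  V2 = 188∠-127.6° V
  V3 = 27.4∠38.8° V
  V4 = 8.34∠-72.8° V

Step 1 — Convert each phasor to rectangular form:
  V1 = 50·(cos(173.4°) + j·sin(173.4°)) = -49.67 + j5.747 V
  V2 = 188·(cos(-127.6°) + j·sin(-127.6°)) = -114.7 - j149 V
  V3 = 27.4·(cos(38.8°) + j·sin(38.8°)) = 21.35 + j17.17 V
  V4 = 8.34·(cos(-72.8°) + j·sin(-72.8°)) = 2.466 - j7.967 V
Step 2 — Sum components: V_total = -140.6 - j134 V.
Step 3 — Convert to polar: |V_total| = 194.2 V, ∠V_total = -136.4°.

V_total = 194.2∠-136.4° V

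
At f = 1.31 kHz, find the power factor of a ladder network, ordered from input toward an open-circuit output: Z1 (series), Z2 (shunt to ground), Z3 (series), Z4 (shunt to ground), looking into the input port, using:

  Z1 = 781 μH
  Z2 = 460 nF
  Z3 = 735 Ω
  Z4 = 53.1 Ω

Step 1 — Angular frequency: ω = 2π·f = 2π·1310 = 8231 rad/s.
Step 2 — Component impedances:
  Z1: Z = jωL = j·8231·0.000781 = 0 + j6.428 Ω
  Z2: Z = 1/(jωC) = -j/(ω·C) = 0 - j264.1 Ω
  Z3: Z = R = 735 Ω
  Z4: Z = R = 53.1 Ω
Step 3 — Ladder network (open output): work backward from the far end, alternating series and parallel combinations. Z_in = 79.57 - j231 Ω = 244.3∠-71.0° Ω.
Step 4 — Power factor: PF = cos(φ) = Re(Z)/|Z| = 79.57/244.3 = 0.3257.
Step 5 — Type: Im(Z) = -231 ⇒ leading (phase φ = -71.0°).

PF = 0.3257 (leading, φ = -71.0°)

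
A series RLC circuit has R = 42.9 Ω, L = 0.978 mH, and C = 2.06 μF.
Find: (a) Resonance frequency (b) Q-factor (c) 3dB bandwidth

Step 1 — Resonance: ω₀ = 1/√(LC) = 1/√(0.000978·2.06e-06) = 2.228e+04 rad/s.
Step 2 — f₀ = ω₀/(2π) = 3546 Hz.
Step 3 — Series Q: Q = ω₀L/R = 2.228e+04·0.000978/42.9 = 0.5079.
Step 4 — Bandwidth: Δω = ω₀/Q = 4.387e+04 rad/s; BW = Δω/(2π) = 6981 Hz.

(a) f₀ = 3546 Hz  (b) Q = 0.5079  (c) BW = 6981 Hz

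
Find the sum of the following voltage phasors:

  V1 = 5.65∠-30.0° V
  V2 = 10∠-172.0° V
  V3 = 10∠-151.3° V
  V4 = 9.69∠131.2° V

Step 1 — Convert each phasor to rectangular form:
  V1 = 5.65·(cos(-30.0°) + j·sin(-30.0°)) = 4.893 - j2.825 V
  V2 = 10·(cos(-172.0°) + j·sin(-172.0°)) = -9.903 - j1.392 V
  V3 = 10·(cos(-151.3°) + j·sin(-151.3°)) = -8.771 - j4.802 V
  V4 = 9.69·(cos(131.2°) + j·sin(131.2°)) = -6.383 + j7.291 V
Step 2 — Sum components: V_total = -20.16 - j1.728 V.
Step 3 — Convert to polar: |V_total| = 20.24 V, ∠V_total = -175.1°.

V_total = 20.24∠-175.1° V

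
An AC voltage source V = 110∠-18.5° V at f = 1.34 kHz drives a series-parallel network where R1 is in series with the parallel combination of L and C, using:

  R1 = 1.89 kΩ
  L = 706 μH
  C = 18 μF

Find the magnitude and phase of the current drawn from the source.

Step 1 — Angular frequency: ω = 2π·f = 2π·1340 = 8419 rad/s.
Step 2 — Component impedances:
  R1: Z = R = 1890 Ω
  L: Z = jωL = j·8419·0.000706 = 0 + j5.944 Ω
  C: Z = 1/(jωC) = -j/(ω·C) = 0 - j6.598 Ω
Step 3 — Parallel branch: L || C = 1/(1/L + 1/C) = 0 + j59.94 Ω.
Step 4 — Series with R1: Z_total = R1 + (L || C) = 1890 + j59.94 Ω = 1891∠1.8° Ω.
Step 5 — Source phasor: V = 110∠-18.5° V = 104.3 - j34.9 V.
Step 6 — Ohm's law: I = V / Z_total = (104.3 - j34.9) / (1890 + j59.94) = 0.05455 - j0.0202 A.
Step 7 — Convert to polar: |I| = 0.05817 A, ∠I = -20.3°.

I = 0.05817∠-20.3° A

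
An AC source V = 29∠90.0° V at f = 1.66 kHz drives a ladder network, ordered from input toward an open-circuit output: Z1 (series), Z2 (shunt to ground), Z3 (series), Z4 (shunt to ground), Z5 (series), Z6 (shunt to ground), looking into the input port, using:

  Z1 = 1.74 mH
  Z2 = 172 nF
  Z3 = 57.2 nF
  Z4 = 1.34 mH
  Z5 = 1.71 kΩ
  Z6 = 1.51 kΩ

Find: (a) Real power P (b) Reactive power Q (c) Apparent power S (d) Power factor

Step 1 — Angular frequency: ω = 2π·f = 2π·1660 = 1.043e+04 rad/s.
Step 2 — Component impedances:
  Z1: Z = jωL = j·1.043e+04·0.00174 = 0 + j18.15 Ω
  Z2: Z = 1/(jωC) = -j/(ω·C) = 0 - j557.4 Ω
  Z3: Z = 1/(jωC) = -j/(ω·C) = 0 - j1676 Ω
  Z4: Z = jωL = j·1.043e+04·0.00134 = 0 + j13.98 Ω
  Z5: Z = R = 1710 Ω
  Z6: Z = R = 1510 Ω
Step 3 — Ladder network (open output): work backward from the far end, alternating series and parallel combinations. Z_in = 0.003826 - j399.3 Ω = 399.3∠-90.0° Ω.
Step 4 — Source phasor: V = 29∠90.0° V = 0 + j29 V.
Step 5 — Current: I = V / Z = -0.07263 + j6.959e-07 A = 0.07263∠180.0° A.
Step 6 — Complex power: S = V·I* = 2.018e-05 - j2.106 VA.
Step 7 — Real power: P = Re(S) = 2.018e-05 W.
Step 8 — Reactive power: Q = Im(S) = -2.106 VAR.
Step 9 — Apparent power: |S| = 2.106 VA.
Step 10 — Power factor: PF = P/|S| = 9.582e-06 (leading).

(a) P = 2.018e-05 W  (b) Q = -2.106 VAR  (c) S = 2.106 VA  (d) PF = 9.582e-06 (leading)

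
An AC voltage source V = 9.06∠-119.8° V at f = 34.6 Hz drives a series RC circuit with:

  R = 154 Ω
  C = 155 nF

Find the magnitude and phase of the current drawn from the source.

Step 1 — Angular frequency: ω = 2π·f = 2π·34.6 = 217.4 rad/s.
Step 2 — Component impedances:
  R: Z = R = 154 Ω
  C: Z = 1/(jωC) = -j/(ω·C) = 0 - j2.968e+04 Ω
Step 3 — Series combination: Z_total = R + C = 154 - j2.968e+04 Ω = 2.968e+04∠-89.7° Ω.
Step 4 — Source phasor: V = 9.06∠-119.8° V = -4.503 - j7.862 V.
Step 5 — Ohm's law: I = V / Z_total = (-4.503 - j7.862) / (154 - j2.968e+04) = 0.0002641 - j0.0001531 A.
Step 6 — Convert to polar: |I| = 0.0003053 A, ∠I = -30.1°.

I = 0.0003053∠-30.1° A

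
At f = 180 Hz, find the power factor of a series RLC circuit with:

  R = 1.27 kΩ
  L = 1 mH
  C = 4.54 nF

Step 1 — Angular frequency: ω = 2π·f = 2π·180 = 1131 rad/s.
Step 2 — Component impedances:
  R: Z = R = 1270 Ω
  L: Z = jωL = j·1131·0.001 = 0 + j1.131 Ω
  C: Z = 1/(jωC) = -j/(ω·C) = 0 - j1.948e+05 Ω
Step 3 — Series combination: Z_total = R + L + C = 1270 - j1.948e+05 Ω = 1.948e+05∠-89.6° Ω.
Step 4 — Power factor: PF = cos(φ) = Re(Z)/|Z| = 1270/1.9476e+05 = 0.006521.
Step 5 — Type: Im(Z) = -1.948e+05 ⇒ leading (phase φ = -89.6°).

PF = 0.006521 (leading, φ = -89.6°)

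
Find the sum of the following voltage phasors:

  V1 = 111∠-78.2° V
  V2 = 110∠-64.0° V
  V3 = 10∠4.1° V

Step 1 — Convert each phasor to rectangular form:
  V1 = 111·(cos(-78.2°) + j·sin(-78.2°)) = 22.7 - j108.7 V
  V2 = 110·(cos(-64.0°) + j·sin(-64.0°)) = 48.22 - j98.87 V
  V3 = 10·(cos(4.1°) + j·sin(4.1°)) = 9.974 + j0.715 V
Step 2 — Sum components: V_total = 80.89 - j206.8 V.
Step 3 — Convert to polar: |V_total| = 222.1 V, ∠V_total = -68.6°.

V_total = 222.1∠-68.6° V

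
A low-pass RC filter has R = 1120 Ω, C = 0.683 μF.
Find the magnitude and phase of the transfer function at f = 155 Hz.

Step 1 — Angular frequency: ω = 2π·155 = 973.9 rad/s.
Step 2 — Transfer function: H(jω) = 1/(1 + jωRC).
Step 3 — Denominator: 1 + jωRC = 1 + j·973.9·1120·6.83e-07 = 1 + j0.745.
Step 4 — H = 0.6431 - j0.4791.
Step 5 — Magnitude: |H| = 0.8019 (-1.9 dB); phase: φ = -36.7°.

|H| = 0.8019 (-1.9 dB), φ = -36.7°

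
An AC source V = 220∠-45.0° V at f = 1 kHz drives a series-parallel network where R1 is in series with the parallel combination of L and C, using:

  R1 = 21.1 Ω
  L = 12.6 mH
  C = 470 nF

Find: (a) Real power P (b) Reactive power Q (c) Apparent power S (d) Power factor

Step 1 — Angular frequency: ω = 2π·f = 2π·1000 = 6283 rad/s.
Step 2 — Component impedances:
  R1: Z = R = 21.1 Ω
  L: Z = jωL = j·6283·0.0126 = 0 + j79.17 Ω
  C: Z = 1/(jωC) = -j/(ω·C) = 0 - j338.6 Ω
Step 3 — Parallel branch: L || C = 1/(1/L + 1/C) = 0 + j103.3 Ω.
Step 4 — Series with R1: Z_total = R1 + (L || C) = 21.1 + j103.3 Ω = 105.5∠78.5° Ω.
Step 5 — Source phasor: V = 220∠-45.0° V = 155.6 - j155.6 V.
Step 6 — Current: I = V / Z = -1.15 - j1.74 A = 2.086∠-123.5° A.
Step 7 — Complex power: S = V·I* = 91.83 + j449.7 VA.
Step 8 — Real power: P = Re(S) = 91.83 W.
Step 9 — Reactive power: Q = Im(S) = 449.7 VAR.
Step 10 — Apparent power: |S| = 459 VA.
Step 11 — Power factor: PF = P/|S| = 0.2001 (lagging).

(a) P = 91.83 W  (b) Q = 449.7 VAR  (c) S = 459 VA  (d) PF = 0.2001 (lagging)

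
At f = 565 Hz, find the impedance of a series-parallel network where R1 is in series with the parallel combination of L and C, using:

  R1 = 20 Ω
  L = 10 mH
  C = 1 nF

Step 1 — Angular frequency: ω = 2π·f = 2π·565 = 3550 rad/s.
Step 2 — Component impedances:
  R1: Z = R = 20 Ω
  L: Z = jωL = j·3550·0.01 = 0 + j35.5 Ω
  C: Z = 1/(jωC) = -j/(ω·C) = 0 - j2.817e+05 Ω
Step 3 — Parallel branch: L || C = 1/(1/L + 1/C) = 0 + j35.5 Ω.
Step 4 — Series with R1: Z_total = R1 + (L || C) = 20 + j35.5 Ω = 40.75∠60.6° Ω.

Z = 20 + j35.5 Ω = 40.75∠60.6° Ω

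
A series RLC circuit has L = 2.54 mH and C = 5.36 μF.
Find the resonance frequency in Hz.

Step 1 — Resonance condition Im(Z)=0 gives ω₀ = 1/√(LC).
Step 2 — ω₀ = 1/√(0.00254·5.36e-06) = 8570 rad/s.
Step 3 — f₀ = ω₀/(2π) = 1364 Hz.

f₀ = 1364 Hz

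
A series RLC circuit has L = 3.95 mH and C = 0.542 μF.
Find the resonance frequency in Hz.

Step 1 — Resonance condition Im(Z)=0 gives ω₀ = 1/√(LC).
Step 2 — ω₀ = 1/√(0.00395·5.42e-07) = 2.161e+04 rad/s.
Step 3 — f₀ = ω₀/(2π) = 3440 Hz.

f₀ = 3440 Hz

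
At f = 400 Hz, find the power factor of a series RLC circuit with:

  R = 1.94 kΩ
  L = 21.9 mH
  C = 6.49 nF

Step 1 — Angular frequency: ω = 2π·f = 2π·400 = 2513 rad/s.
Step 2 — Component impedances:
  R: Z = R = 1940 Ω
  L: Z = jωL = j·2513·0.0219 = 0 + j55.04 Ω
  C: Z = 1/(jωC) = -j/(ω·C) = 0 - j6.131e+04 Ω
Step 3 — Series combination: Z_total = R + L + C = 1940 - j6.125e+04 Ω = 6.128e+04∠-88.2° Ω.
Step 4 — Power factor: PF = cos(φ) = Re(Z)/|Z| = 1940/6.128e+04 = 0.03166.
Step 5 — Type: Im(Z) = -6.125e+04 ⇒ leading (phase φ = -88.2°).

PF = 0.03166 (leading, φ = -88.2°)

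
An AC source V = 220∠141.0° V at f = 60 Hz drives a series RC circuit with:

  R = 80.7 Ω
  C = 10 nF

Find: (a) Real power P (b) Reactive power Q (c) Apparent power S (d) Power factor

Step 1 — Angular frequency: ω = 2π·f = 2π·60 = 377 rad/s.
Step 2 — Component impedances:
  R: Z = R = 80.7 Ω
  C: Z = 1/(jωC) = -j/(ω·C) = 0 - j2.653e+05 Ω
Step 3 — Series combination: Z_total = R + C = 80.7 - j2.653e+05 Ω = 2.653e+05∠-90.0° Ω.
Step 4 — Source phasor: V = 220∠141.0° V = -171 + j138.5 V.
Step 5 — Current: I = V / Z = -0.0005221 - j0.0006444 A = 0.0008294∠-129.0° A.
Step 6 — Complex power: S = V·I* = 5.551e-05 - j0.1825 VA.
Step 7 — Real power: P = Re(S) = 5.551e-05 W.
Step 8 — Reactive power: Q = Im(S) = -0.1825 VAR.
Step 9 — Apparent power: |S| = 0.1825 VA.
Step 10 — Power factor: PF = P/|S| = 0.0003042 (leading).

(a) P = 5.551e-05 W  (b) Q = -0.1825 VAR  (c) S = 0.1825 VA  (d) PF = 0.0003042 (leading)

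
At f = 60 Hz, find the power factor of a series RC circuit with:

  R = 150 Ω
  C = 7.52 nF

Step 1 — Angular frequency: ω = 2π·f = 2π·60 = 377 rad/s.
Step 2 — Component impedances:
  R: Z = R = 150 Ω
  C: Z = 1/(jωC) = -j/(ω·C) = 0 - j3.527e+05 Ω
Step 3 — Series combination: Z_total = R + C = 150 - j3.527e+05 Ω = 3.527e+05∠-90.0° Ω.
Step 4 — Power factor: PF = cos(φ) = Re(Z)/|Z| = 150/3.5274e+05 = 0.0004252.
Step 5 — Type: Im(Z) = -3.527e+05 ⇒ leading (phase φ = -90.0°).

PF = 0.0004252 (leading, φ = -90.0°)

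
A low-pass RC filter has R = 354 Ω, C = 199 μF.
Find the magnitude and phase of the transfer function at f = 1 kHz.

Step 1 — Angular frequency: ω = 2π·1000 = 6283 rad/s.
Step 2 — Transfer function: H(jω) = 1/(1 + jωRC).
Step 3 — Denominator: 1 + jωRC = 1 + j·6283·354·0.000199 = 1 + j442.6.
Step 4 — H = 5.104e-06 - j0.002259.
Step 5 — Magnitude: |H| = 0.002259 (-52.9 dB); phase: φ = -89.9°.

|H| = 0.002259 (-52.9 dB), φ = -89.9°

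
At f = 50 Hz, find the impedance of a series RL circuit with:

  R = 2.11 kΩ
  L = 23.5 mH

Step 1 — Angular frequency: ω = 2π·f = 2π·50 = 314.2 rad/s.
Step 2 — Component impedances:
  R: Z = R = 2110 Ω
  L: Z = jωL = j·314.2·0.0235 = 0 + j7.383 Ω
Step 3 — Series combination: Z_total = R + L = 2110 + j7.383 Ω = 2110∠0.2° Ω.

Z = 2110 + j7.383 Ω = 2110∠0.2° Ω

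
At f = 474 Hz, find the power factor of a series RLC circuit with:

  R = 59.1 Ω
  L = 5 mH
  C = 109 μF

Step 1 — Angular frequency: ω = 2π·f = 2π·474 = 2978 rad/s.
Step 2 — Component impedances:
  R: Z = R = 59.1 Ω
  L: Z = jωL = j·2978·0.005 = 0 + j14.89 Ω
  C: Z = 1/(jωC) = -j/(ω·C) = 0 - j3.08 Ω
Step 3 — Series combination: Z_total = R + L + C = 59.1 + j11.81 Ω = 60.27∠11.3° Ω.
Step 4 — Power factor: PF = cos(φ) = Re(Z)/|Z| = 59.1/60.27 = 0.9806.
Step 5 — Type: Im(Z) = 11.81 ⇒ lagging (phase φ = 11.3°).

PF = 0.9806 (lagging, φ = 11.3°)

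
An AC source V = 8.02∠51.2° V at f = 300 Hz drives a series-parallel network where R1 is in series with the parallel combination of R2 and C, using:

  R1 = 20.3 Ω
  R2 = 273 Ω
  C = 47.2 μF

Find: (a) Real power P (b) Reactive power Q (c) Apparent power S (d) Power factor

Step 1 — Angular frequency: ω = 2π·f = 2π·300 = 1885 rad/s.
Step 2 — Component impedances:
  R1: Z = R = 20.3 Ω
  R2: Z = R = 273 Ω
  C: Z = 1/(jωC) = -j/(ω·C) = 0 - j11.24 Ω
Step 3 — Parallel branch: R2 || C = 1/(1/R2 + 1/C) = 0.462 - j11.22 Ω.
Step 4 — Series with R1: Z_total = R1 + (R2 || C) = 20.76 - j11.22 Ω = 23.6∠-28.4° Ω.
Step 5 — Source phasor: V = 8.02∠51.2° V = 5.025 + j6.25 V.
Step 6 — Current: I = V / Z = 0.06141 + j0.3342 A = 0.3398∠79.6° A.
Step 7 — Complex power: S = V·I* = 2.398 - j1.296 VA.
Step 8 — Real power: P = Re(S) = 2.398 W.
Step 9 — Reactive power: Q = Im(S) = -1.296 VAR.
Step 10 — Apparent power: |S| = 2.725 VA.
Step 11 — Power factor: PF = P/|S| = 0.8797 (leading).

(a) P = 2.398 W  (b) Q = -1.296 VAR  (c) S = 2.725 VA  (d) PF = 0.8797 (leading)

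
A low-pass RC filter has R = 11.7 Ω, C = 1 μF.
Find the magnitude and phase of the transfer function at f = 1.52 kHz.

Step 1 — Angular frequency: ω = 2π·1520 = 9550 rad/s.
Step 2 — Transfer function: H(jω) = 1/(1 + jωRC).
Step 3 — Denominator: 1 + jωRC = 1 + j·9550·11.7·1e-06 = 1 + j0.1117.
Step 4 — H = 0.9877 - j0.1104.
Step 5 — Magnitude: |H| = 0.9938 (-0.1 dB); phase: φ = -6.4°.

|H| = 0.9938 (-0.1 dB), φ = -6.4°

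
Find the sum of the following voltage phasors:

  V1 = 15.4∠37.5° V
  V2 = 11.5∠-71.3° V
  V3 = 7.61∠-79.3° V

Step 1 — Convert each phasor to rectangular form:
  V1 = 15.4·(cos(37.5°) + j·sin(37.5°)) = 12.22 + j9.375 V
  V2 = 11.5·(cos(-71.3°) + j·sin(-71.3°)) = 3.687 - j10.89 V
  V3 = 7.61·(cos(-79.3°) + j·sin(-79.3°)) = 1.413 - j7.478 V
Step 2 — Sum components: V_total = 17.32 - j8.996 V.
Step 3 — Convert to polar: |V_total| = 19.51 V, ∠V_total = -27.4°.

V_total = 19.51∠-27.4° V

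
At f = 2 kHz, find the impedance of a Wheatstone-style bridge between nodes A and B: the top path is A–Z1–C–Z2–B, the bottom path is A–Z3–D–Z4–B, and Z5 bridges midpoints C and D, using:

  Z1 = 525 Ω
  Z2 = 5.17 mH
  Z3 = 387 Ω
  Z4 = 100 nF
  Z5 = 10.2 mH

Step 1 — Angular frequency: ω = 2π·f = 2π·2000 = 1.257e+04 rad/s.
Step 2 — Component impedances:
  Z1: Z = R = 525 Ω
  Z2: Z = jωL = j·1.257e+04·0.00517 = 0 + j64.97 Ω
  Z3: Z = R = 387 Ω
  Z4: Z = 1/(jωC) = -j/(ω·C) = 0 - j795.8 Ω
  Z5: Z = jωL = j·1.257e+04·0.0102 = 0 + j128.2 Ω
Step 3 — Bridge requires nodal analysis (the Z5 bridge couples midpoints C and D, so the two paths cannot be reduced to a simple series/parallel combination). Setting node B to ground and injecting 1 A at node A, the 3-node admittance system at A, C, D solves to V_A = Z_AB = 234.1 + j137.5 Ω = 271.5∠30.4° Ω.

Z = 234.1 + j137.5 Ω = 271.5∠30.4° Ω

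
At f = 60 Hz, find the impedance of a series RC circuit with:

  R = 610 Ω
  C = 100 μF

Step 1 — Angular frequency: ω = 2π·f = 2π·60 = 377 rad/s.
Step 2 — Component impedances:
  R: Z = R = 610 Ω
  C: Z = 1/(jωC) = -j/(ω·C) = 0 - j26.53 Ω
Step 3 — Series combination: Z_total = R + C = 610 - j26.53 Ω = 610.6∠-2.5° Ω.

Z = 610 - j26.53 Ω = 610.6∠-2.5° Ω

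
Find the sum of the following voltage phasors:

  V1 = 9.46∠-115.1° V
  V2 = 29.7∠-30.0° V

Step 1 — Convert each phasor to rectangular form:
  V1 = 9.46·(cos(-115.1°) + j·sin(-115.1°)) = -4.013 - j8.567 V
  V2 = 29.7·(cos(-30.0°) + j·sin(-30.0°)) = 25.72 - j14.85 V
Step 2 — Sum components: V_total = 21.71 - j23.42 V.
Step 3 — Convert to polar: |V_total| = 31.93 V, ∠V_total = -47.2°.

V_total = 31.93∠-47.2° V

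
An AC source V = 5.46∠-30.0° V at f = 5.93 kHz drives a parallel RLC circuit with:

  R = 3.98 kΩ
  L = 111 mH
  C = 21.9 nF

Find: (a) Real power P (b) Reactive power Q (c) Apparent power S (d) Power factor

Step 1 — Angular frequency: ω = 2π·f = 2π·5930 = 3.726e+04 rad/s.
Step 2 — Component impedances:
  R: Z = R = 3980 Ω
  L: Z = jωL = j·3.726e+04·0.111 = 0 + j4136 Ω
  C: Z = 1/(jωC) = -j/(ω·C) = 0 - j1226 Ω
Step 3 — Parallel combination: 1/Z_total = 1/R + 1/L + 1/C; Z_total = 639.6 - j1462 Ω = 1596∠-66.4° Ω.
Step 4 — Source phasor: V = 5.46∠-30.0° V = 4.728 - j2.73 V.
Step 5 — Current: I = V / Z = 0.002756 + j0.002029 A = 0.003422∠36.4° A.
Step 6 — Complex power: S = V·I* = 0.00749 - j0.01712 VA.
Step 7 — Real power: P = Re(S) = 0.00749 W.
Step 8 — Reactive power: Q = Im(S) = -0.01712 VAR.
Step 9 — Apparent power: |S| = 0.01868 VA.
Step 10 — Power factor: PF = P/|S| = 0.4009 (leading).

(a) P = 0.00749 W  (b) Q = -0.01712 VAR  (c) S = 0.01868 VA  (d) PF = 0.4009 (leading)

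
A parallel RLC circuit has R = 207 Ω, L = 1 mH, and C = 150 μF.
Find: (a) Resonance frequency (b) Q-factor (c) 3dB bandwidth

Step 1 — Resonance: ω₀ = 1/√(LC) = 1/√(0.001·0.00015) = 2582 rad/s.
Step 2 — f₀ = ω₀/(2π) = 410.9 Hz.
Step 3 — Parallel Q: Q = R/(ω₀L) = 207/(2582·0.001) = 80.17.
Step 4 — Bandwidth: Δω = ω₀/Q = 32.21 rad/s; BW = Δω/(2π) = 5.126 Hz.

(a) f₀ = 410.9 Hz  (b) Q = 80.17  (c) BW = 5.126 Hz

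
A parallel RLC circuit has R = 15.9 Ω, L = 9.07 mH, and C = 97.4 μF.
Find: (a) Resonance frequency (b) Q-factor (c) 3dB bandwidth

Step 1 — Resonance: ω₀ = 1/√(LC) = 1/√(0.00907·9.74e-05) = 1064 rad/s.
Step 2 — f₀ = ω₀/(2π) = 169.3 Hz.
Step 3 — Parallel Q: Q = R/(ω₀L) = 15.9/(1064·0.00907) = 1.648.
Step 4 — Bandwidth: Δω = ω₀/Q = 645.7 rad/s; BW = Δω/(2π) = 102.8 Hz.

(a) f₀ = 169.3 Hz  (b) Q = 1.648  (c) BW = 102.8 Hz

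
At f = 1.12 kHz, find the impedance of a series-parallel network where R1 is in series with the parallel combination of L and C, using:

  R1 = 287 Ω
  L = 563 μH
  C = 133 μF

Step 1 — Angular frequency: ω = 2π·f = 2π·1120 = 7037 rad/s.
Step 2 — Component impedances:
  R1: Z = R = 287 Ω
  L: Z = jωL = j·7037·0.000563 = 0 + j3.962 Ω
  C: Z = 1/(jωC) = -j/(ω·C) = 0 - j1.068 Ω
Step 3 — Parallel branch: L || C = 1/(1/L + 1/C) = 0 - j1.463 Ω.
Step 4 — Series with R1: Z_total = R1 + (L || C) = 287 - j1.463 Ω = 287∠-0.3° Ω.

Z = 287 - j1.463 Ω = 287∠-0.3° Ω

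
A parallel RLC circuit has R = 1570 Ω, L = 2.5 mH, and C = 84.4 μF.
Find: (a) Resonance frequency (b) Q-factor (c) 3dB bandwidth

Step 1 — Resonance: ω₀ = 1/√(LC) = 1/√(0.0025·8.44e-05) = 2177 rad/s.
Step 2 — f₀ = ω₀/(2π) = 346.5 Hz.
Step 3 — Parallel Q: Q = R/(ω₀L) = 1570/(2177·0.0025) = 288.5.
Step 4 — Bandwidth: Δω = ω₀/Q = 7.547 rad/s; BW = Δω/(2π) = 1.201 Hz.

(a) f₀ = 346.5 Hz  (b) Q = 288.5  (c) BW = 1.201 Hz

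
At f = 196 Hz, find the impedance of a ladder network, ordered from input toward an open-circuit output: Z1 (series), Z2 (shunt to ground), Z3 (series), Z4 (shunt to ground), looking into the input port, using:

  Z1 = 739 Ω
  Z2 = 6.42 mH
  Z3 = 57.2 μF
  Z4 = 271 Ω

Step 1 — Angular frequency: ω = 2π·f = 2π·196 = 1232 rad/s.
Step 2 — Component impedances:
  Z1: Z = R = 739 Ω
  Z2: Z = jωL = j·1232·0.00642 = 0 + j7.906 Ω
  Z3: Z = 1/(jωC) = -j/(ω·C) = 0 - j14.2 Ω
  Z4: Z = R = 271 Ω
Step 3 — Ladder network (open output): work backward from the far end, alternating series and parallel combinations. Z_in = 739.2 + j7.912 Ω = 739.3∠0.6° Ω.

Z = 739.2 + j7.912 Ω = 739.3∠0.6° Ω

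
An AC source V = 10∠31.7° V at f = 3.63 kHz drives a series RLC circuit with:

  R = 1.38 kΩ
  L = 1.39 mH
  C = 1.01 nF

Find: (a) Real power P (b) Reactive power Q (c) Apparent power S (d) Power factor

Step 1 — Angular frequency: ω = 2π·f = 2π·3630 = 2.281e+04 rad/s.
Step 2 — Component impedances:
  R: Z = R = 1380 Ω
  L: Z = jωL = j·2.281e+04·0.00139 = 0 + j31.7 Ω
  C: Z = 1/(jωC) = -j/(ω·C) = 0 - j4.341e+04 Ω
Step 3 — Series combination: Z_total = R + L + C = 1380 - j4.338e+04 Ω = 4.34e+04∠-88.2° Ω.
Step 4 — Source phasor: V = 10∠31.7° V = 8.508 + j5.255 V.
Step 5 — Current: I = V / Z = -0.0001148 + j0.0001998 A = 0.0002304∠119.9° A.
Step 6 — Complex power: S = V·I* = 7.326e-05 - j0.002303 VA.
Step 7 — Real power: P = Re(S) = 7.326e-05 W.
Step 8 — Reactive power: Q = Im(S) = -0.002303 VAR.
Step 9 — Apparent power: |S| = 0.002304 VA.
Step 10 — Power factor: PF = P/|S| = 0.0318 (leading).

(a) P = 7.326e-05 W  (b) Q = -0.002303 VAR  (c) S = 0.002304 VA  (d) PF = 0.0318 (leading)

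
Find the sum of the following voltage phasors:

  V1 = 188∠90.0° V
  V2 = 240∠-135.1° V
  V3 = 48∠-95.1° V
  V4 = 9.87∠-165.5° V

Step 1 — Convert each phasor to rectangular form:
  V1 = 188·(cos(90.0°) + j·sin(90.0°)) = 0 + j188 V
  V2 = 240·(cos(-135.1°) + j·sin(-135.1°)) = -170 - j169.4 V
  V3 = 48·(cos(-95.1°) + j·sin(-95.1°)) = -4.267 - j47.81 V
  V4 = 9.87·(cos(-165.5°) + j·sin(-165.5°)) = -9.556 - j2.471 V
Step 2 — Sum components: V_total = -183.8 - j31.69 V.
Step 3 — Convert to polar: |V_total| = 186.5 V, ∠V_total = -170.2°.

V_total = 186.5∠-170.2° V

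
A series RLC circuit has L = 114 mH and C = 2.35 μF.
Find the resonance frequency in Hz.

Step 1 — Resonance condition Im(Z)=0 gives ω₀ = 1/√(LC).
Step 2 — ω₀ = 1/√(0.114·2.35e-06) = 1932 rad/s.
Step 3 — f₀ = ω₀/(2π) = 307.5 Hz.

f₀ = 307.5 Hz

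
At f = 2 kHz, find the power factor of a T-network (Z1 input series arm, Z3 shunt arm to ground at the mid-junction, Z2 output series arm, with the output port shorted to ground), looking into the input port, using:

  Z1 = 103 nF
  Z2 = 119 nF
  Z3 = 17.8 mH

Step 1 — Angular frequency: ω = 2π·f = 2π·2000 = 1.257e+04 rad/s.
Step 2 — Component impedances:
  Z1: Z = 1/(jωC) = -j/(ω·C) = 0 - j772.6 Ω
  Z2: Z = 1/(jωC) = -j/(ω·C) = 0 - j668.7 Ω
  Z3: Z = jωL = j·1.257e+04·0.0178 = 0 + j223.7 Ω
Step 3 — With the output port shorted to ground, the output series arm Z2 runs from the junction to ground; the shunt arm Z3 also runs from the junction to ground. They appear in parallel: Z3 || Z2 = 0 + j336.1 Ω.
Step 4 — Series with input arm Z1: Z_in = Z1 + (Z3 || Z2) = 0 - j436.5 Ω = 436.5∠-90.0° Ω.
Step 5 — Power factor: PF = cos(φ) = Re(Z)/|Z| = 0/436.5 = 0.
Step 6 — Type: Im(Z) = -436.5 ⇒ leading (phase φ = -90.0°).

PF = 0 (leading, φ = -90.0°)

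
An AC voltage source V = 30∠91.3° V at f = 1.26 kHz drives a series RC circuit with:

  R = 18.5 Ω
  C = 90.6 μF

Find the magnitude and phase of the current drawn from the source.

Step 1 — Angular frequency: ω = 2π·f = 2π·1260 = 7917 rad/s.
Step 2 — Component impedances:
  R: Z = R = 18.5 Ω
  C: Z = 1/(jωC) = -j/(ω·C) = 0 - j1.394 Ω
Step 3 — Series combination: Z_total = R + C = 18.5 - j1.394 Ω = 18.55∠-4.3° Ω.
Step 4 — Source phasor: V = 30∠91.3° V = -0.6806 + j29.99 V.
Step 5 — Ohm's law: I = V / Z_total = (-0.6806 + j29.99) / (18.5 - j1.394) = -0.1581 + j1.609 A.
Step 6 — Convert to polar: |I| = 1.617 A, ∠I = 95.6°.

I = 1.617∠95.6° A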